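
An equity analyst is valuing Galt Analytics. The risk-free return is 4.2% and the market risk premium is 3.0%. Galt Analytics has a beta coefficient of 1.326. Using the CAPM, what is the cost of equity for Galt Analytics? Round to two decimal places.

E(R) = R_f + β × MRP = 4.2% + 1.326 × 3.0% = 8.18%

8.18%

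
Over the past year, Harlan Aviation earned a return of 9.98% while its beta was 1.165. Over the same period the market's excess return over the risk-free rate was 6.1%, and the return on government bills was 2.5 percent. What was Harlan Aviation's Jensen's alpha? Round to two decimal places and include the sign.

CAPM benchmark = R_f + β(R_m − R_f) = 2.5% + 1.165 × 6.1% = 9.6065%
α = actual − benchmark = 9.98% − 9.6065% = +0.37%

+0.37%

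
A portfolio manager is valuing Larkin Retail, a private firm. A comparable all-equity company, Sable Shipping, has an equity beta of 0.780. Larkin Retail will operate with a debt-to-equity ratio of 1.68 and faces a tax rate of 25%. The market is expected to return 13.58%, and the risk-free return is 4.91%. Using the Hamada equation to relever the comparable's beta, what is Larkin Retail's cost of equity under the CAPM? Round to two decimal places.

20.19%

β_L = β_U × [1 + (1 − t)(D/E)] = 0.780 × [1 + (1 − 0.25) × 1.68]
    = 0.780 × [1 + 0.75 × 1.68] = 0.780 × 2.2600 = 1.7628
MRP = 13.58% − 4.91% = 8.67%
E(R) = R_f + β_L × MRP = 4.91% + 1.7628 × 8.67% = 20.19%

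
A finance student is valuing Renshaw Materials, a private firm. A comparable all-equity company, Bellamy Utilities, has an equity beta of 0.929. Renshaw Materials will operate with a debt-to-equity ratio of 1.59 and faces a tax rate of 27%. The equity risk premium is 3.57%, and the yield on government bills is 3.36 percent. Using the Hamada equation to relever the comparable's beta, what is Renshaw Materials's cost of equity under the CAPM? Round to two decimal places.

β_L = β_U × [1 + (1 − t)(D/E)] = 0.929 × [1 + (1 − 0.27) × 1.59]
    = 0.929 × [1 + 0.73 × 1.59] = 0.929 × 2.1607 = 2.0073
E(R) = R_f + β_L × MRP = 3.36% + 2.0073 × 3.57% = 10.53%

10.53%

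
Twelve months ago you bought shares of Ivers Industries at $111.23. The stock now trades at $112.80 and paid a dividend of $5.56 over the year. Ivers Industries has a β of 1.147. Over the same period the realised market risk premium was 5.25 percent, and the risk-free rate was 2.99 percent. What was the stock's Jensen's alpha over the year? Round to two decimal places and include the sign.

-2.60%

Realised HPR = (P1 + D1 − P0) / P0 = (112.80 + 5.56 − 111.23) / 111.23 = 7.13 / 111.23 = 6.4101%
CAPM required = R_f + β·MRP = 2.99% + 1.147 × 5.25% = 9.01175%
α = realised − required = 6.4101% − 9.01175% = -2.60%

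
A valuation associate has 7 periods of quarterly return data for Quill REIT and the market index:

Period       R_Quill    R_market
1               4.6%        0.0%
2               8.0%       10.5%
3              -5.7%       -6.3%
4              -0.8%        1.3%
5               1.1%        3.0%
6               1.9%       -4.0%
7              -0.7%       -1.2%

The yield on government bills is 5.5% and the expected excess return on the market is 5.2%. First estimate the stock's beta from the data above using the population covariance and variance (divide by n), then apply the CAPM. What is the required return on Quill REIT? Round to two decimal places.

Mean R_i = (4.6 + 8.0 − 5.7 − 0.8 + 1.1 + 1.9 − 0.7) / 7 = 1.2000%
Mean R_m = (0.0 + 10.5 − 6.3 + 1.3 + 3.0 − 4.0 − 1.2) / 7 = 0.4714%
Σ(R_i − R̄_i)(R_m − R̄_m) = 111.4500  ⇒  Cov = 111.4500 / 7 = 15.9214
Σ(R_m − R̄_m)² = 176.5143  ⇒  Var(R_m) = 176.5143 / 7 = 25.2163
β = Cov / Var(R_m) = 15.9214 / 25.2163 = 0.6314
E(R) = R_f + β × MRP = 5.5% + 0.6314 × 5.2% = 8.78%

8.78%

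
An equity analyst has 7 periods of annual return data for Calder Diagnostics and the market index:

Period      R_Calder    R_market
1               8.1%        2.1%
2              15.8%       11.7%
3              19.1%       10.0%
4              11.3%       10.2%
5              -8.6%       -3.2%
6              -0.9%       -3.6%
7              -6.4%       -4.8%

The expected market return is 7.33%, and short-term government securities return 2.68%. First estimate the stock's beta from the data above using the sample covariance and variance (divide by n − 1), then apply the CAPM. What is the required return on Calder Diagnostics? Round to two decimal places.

9.17%

Mean R_i = (8.1 + 15.8 + 19.1 + 11.3 − 8.6 − 0.9 − 6.4) / 7 = 5.4857%
Mean R_m = (2.1 + 11.7 + 10.0 + 10.2 − 3.2 − 3.6 − 4.8) / 7 = 3.2000%
Σ(R_i − R̄_i)(R_m − R̄_m) = 446.7300  ⇒  Cov = 446.7300 / 6 = 74.4550
Σ(R_m − R̄_m)² = 319.9000  ⇒  Var(R_m) = 319.9000 / 6 = 53.3167
β = Cov / Var(R_m) = 74.4550 / 53.3167 = 1.3965
MRP = 7.33% − 2.68% = 4.65%
E(R) = R_f + β × MRP = 2.68% + 1.3965 × 4.65% = 9.17%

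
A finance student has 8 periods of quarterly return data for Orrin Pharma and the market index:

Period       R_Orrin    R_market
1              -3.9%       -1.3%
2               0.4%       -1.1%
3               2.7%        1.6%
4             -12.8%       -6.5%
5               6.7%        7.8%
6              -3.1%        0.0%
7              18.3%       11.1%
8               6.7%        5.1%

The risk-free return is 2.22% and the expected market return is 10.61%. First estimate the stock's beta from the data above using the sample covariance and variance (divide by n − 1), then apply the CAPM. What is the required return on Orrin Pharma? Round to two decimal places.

15.41%

Mean R_i = (-3.9 + 0.4 + 2.7 − 12.8 + 6.7 − 3.1 + 18.3 + 6.7) / 8 = 1.8750%
Mean R_m = (-1.3 − 1.1 + 1.6 − 6.5 + 7.8 + 0.0 + 11.1 + 5.1) / 8 = 2.0875%
Σ(R_i − R̄_i)(R_m − R̄_m) = 350.3975  ⇒  Cov = 350.3975 / 7 = 50.0568
Σ(R_m − R̄_m)² = 222.9088  ⇒  Var(R_m) = 222.9088 / 7 = 31.8441
β = Cov / Var(R_m) = 50.0568 / 31.8441 = 1.5719
MRP = 10.61% − 2.22% = 8.39%
E(R) = R_f + β × MRP = 2.22% + 1.5719 × 8.39% = 15.41%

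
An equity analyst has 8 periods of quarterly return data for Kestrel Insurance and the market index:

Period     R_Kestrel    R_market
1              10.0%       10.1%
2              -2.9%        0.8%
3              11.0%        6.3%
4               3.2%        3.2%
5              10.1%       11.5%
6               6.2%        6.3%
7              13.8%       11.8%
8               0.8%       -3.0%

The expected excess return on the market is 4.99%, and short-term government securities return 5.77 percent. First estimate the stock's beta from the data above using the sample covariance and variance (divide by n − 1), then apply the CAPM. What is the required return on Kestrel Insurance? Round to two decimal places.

Mean R_i = (10.0 − 2.9 + 11.0 + 3.2 + 10.1 + 6.2 + 13.8 + 0.8) / 8 = 6.5250%
Mean R_m = (10.1 + 0.8 + 6.3 + 3.2 + 11.5 + 6.3 + 11.8 − 3.0) / 8 = 5.8750%
Σ(R_i − R̄_i)(R_m − R̄_m) = 187.1950  ⇒  Cov = 187.1950 / 7 = 26.7421
Σ(R_m − R̄_m)² = 196.6350  ⇒  Var(R_m) = 196.6350 / 7 = 28.0907
β = Cov / Var(R_m) = 26.7421 / 28.0907 = 0.9520
E(R) = R_f + β × MRP = 5.77% + 0.9520 × 4.99% = 10.52%

10.52%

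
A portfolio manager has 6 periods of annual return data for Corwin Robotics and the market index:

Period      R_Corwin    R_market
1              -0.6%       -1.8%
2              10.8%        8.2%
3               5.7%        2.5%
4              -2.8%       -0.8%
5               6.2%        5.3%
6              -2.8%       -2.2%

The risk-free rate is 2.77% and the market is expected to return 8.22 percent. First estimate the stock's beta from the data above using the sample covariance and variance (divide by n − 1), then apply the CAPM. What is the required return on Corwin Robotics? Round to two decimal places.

9.74%

Mean R_i = (-0.6 + 10.8 + 5.7 − 2.8 + 6.2 − 2.8) / 6 = 2.7500%
Mean R_m = (-1.8 + 8.2 + 2.5 − 0.8 + 5.3 − 2.2) / 6 = 1.8667%
Σ(R_i − R̄_i)(R_m − R̄_m) = 114.3500  ⇒  Cov = 114.3500 / 5 = 22.8700
Σ(R_m − R̄_m)² = 89.3933  ⇒  Var(R_m) = 89.3933 / 5 = 17.8787
β = Cov / Var(R_m) = 22.8700 / 17.8787 = 1.2792
MRP = 8.22% − 2.77% = 5.45%
E(R) = R_f + β × MRP = 2.77% + 1.2792 × 5.45% = 9.74%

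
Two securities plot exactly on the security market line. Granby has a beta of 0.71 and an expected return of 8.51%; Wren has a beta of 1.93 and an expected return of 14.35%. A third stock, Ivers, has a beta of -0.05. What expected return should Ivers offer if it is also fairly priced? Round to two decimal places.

4.87%

MRP (SML slope) = (14.35% − 8.51%) / (1.93 − 0.71) = 5.84% / 1.22 = 4.7869%
R_f (intercept) = 8.51% − 0.71 × 4.7869% = 5.1113%
E(R_Ivers) = R_f + β × MRP = 5.1113% + -0.05 × 4.7869% = 4.87%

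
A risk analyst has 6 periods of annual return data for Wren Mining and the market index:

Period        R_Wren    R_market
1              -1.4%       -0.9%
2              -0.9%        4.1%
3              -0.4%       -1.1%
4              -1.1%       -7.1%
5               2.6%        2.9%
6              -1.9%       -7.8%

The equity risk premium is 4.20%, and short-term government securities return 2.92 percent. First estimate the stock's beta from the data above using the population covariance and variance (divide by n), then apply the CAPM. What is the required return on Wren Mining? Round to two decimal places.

Mean R_i = (-1.4 − 0.9 − 0.4 − 1.1 + 2.6 − 1.9) / 6 = -0.5167%
Mean R_m = (-0.9 + 4.1 − 1.1 − 7.1 + 2.9 − 7.8) / 6 = -1.6500%
Σ(R_i − R̄_i)(R_m − R̄_m) = 23.0650  ⇒  Cov = 23.0650 / 6 = 3.8442
Σ(R_m − R̄_m)² = 122.1550  ⇒  Var(R_m) = 122.1550 / 6 = 20.3592
β = Cov / Var(R_m) = 3.8442 / 20.3592 = 0.1888
E(R) = R_f + β × MRP = 2.92% + 0.1888 × 4.20% = 3.71%

3.71%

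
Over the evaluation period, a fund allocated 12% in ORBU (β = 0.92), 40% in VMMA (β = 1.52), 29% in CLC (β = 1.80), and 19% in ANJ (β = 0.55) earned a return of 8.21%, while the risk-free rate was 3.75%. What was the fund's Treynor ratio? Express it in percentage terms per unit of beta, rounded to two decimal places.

3.32%

β_P = 0.12×0.92 + 0.40×1.52 + 0.29×1.80 + 0.19×0.55 = 1.3449
Treynor = (R_P − R_f) / β_P = (8.21% − 3.75%) / 1.3449 = 4.46% / 1.3449 = 3.32%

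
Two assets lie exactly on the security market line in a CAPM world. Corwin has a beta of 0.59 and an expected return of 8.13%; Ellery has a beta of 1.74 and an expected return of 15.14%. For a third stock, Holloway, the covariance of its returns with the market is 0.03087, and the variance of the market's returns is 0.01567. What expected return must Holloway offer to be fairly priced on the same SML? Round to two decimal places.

16.54%

MRP = (15.14% − 8.13%) / (1.74 − 0.59) = 6.0957%
R_f = 8.13% − 0.59 × 6.0957% = 4.5335%
β_Holloway = Cov / Var(R_m) = 0.03087 / 0.01567 = 1.9700
E(R_Holloway) = R_f + β × MRP = 4.5335% + 1.9700 × 6.0957% = 16.54%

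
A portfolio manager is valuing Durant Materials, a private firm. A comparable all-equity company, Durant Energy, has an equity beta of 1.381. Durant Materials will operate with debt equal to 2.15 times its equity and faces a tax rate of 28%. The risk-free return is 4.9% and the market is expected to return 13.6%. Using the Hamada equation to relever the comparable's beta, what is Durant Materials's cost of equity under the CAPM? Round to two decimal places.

35.51%

β_L = β_U × [1 + (1 − t)(D/E)] = 1.381 × [1 + (1 − 0.28) × 2.15]
    = 1.381 × [1 + 0.72 × 2.15] = 1.381 × 2.5480 = 3.5188
MRP = 13.6% − 4.9% = 8.70%
E(R) = R_f + β_L × MRP = 4.9% + 3.5188 × 8.7% = 35.51%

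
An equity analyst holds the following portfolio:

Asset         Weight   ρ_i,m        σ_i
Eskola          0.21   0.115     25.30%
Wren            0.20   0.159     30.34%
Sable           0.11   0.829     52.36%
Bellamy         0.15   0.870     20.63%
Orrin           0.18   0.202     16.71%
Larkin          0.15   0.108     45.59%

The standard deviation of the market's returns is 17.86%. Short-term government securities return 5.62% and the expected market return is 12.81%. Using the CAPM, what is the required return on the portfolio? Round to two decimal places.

9.80%

β_Eskola = 0.115 × 25.30% / 17.86% = 0.1629
β_Wren = 0.159 × 30.34% / 17.86% = 0.2701
β_Sable = 0.829 × 52.36% / 17.86% = 2.4304
β_Bellamy = 0.870 × 20.63% / 17.86% = 1.0049
β_Orrin = 0.202 × 16.71% / 17.86% = 0.1890
β_Larkin = 0.108 × 45.59% / 17.86% = 0.2757
β_P = Σ w_i β_i = 0.21×0.1629 + 0.20×0.2701 + 0.11×2.4304 + 0.15×1.0049 + 0.18×0.1890 + 0.15×0.2757 = 0.5817
MRP = 12.81% − 5.62% = 7.19%
E(R_P) = R_f + β_P × MRP = 5.62% + 0.5817 × 7.19% = 9.80%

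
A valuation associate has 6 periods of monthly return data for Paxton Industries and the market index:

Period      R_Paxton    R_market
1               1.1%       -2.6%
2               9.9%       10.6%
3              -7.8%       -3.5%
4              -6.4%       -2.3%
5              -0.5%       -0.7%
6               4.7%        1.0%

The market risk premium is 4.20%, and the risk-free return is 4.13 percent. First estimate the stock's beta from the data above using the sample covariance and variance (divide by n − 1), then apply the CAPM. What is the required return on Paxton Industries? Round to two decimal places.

8.69%

Mean R_i = (1.1 + 9.9 − 7.8 − 6.4 − 0.5 + 4.7) / 6 = 0.1667%
Mean R_m = (-2.6 + 10.6 − 3.5 − 2.3 − 0.7 + 1.0) / 6 = 0.4167%
Σ(R_i − R̄_i)(R_m − R̄_m) = 148.7333  ⇒  Cov = 148.7333 / 5 = 29.7467
Σ(R_m − R̄_m)² = 137.1083  ⇒  Var(R_m) = 137.1083 / 5 = 27.4217
β = Cov / Var(R_m) = 29.7467 / 27.4217 = 1.0848
E(R) = R_f + β × MRP = 4.13% + 1.0848 × 4.20% = 8.69%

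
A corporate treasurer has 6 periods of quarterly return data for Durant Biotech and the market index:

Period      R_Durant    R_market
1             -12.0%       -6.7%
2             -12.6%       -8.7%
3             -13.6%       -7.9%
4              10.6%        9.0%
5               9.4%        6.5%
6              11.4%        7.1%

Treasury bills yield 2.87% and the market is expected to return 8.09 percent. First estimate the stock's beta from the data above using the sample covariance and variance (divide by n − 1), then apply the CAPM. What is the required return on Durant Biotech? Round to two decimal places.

Mean R_i = (-12.0 − 12.6 − 13.6 + 10.6 + 9.4 + 11.4) / 6 = -1.1333%
Mean R_m = (-6.7 − 8.7 − 7.9 + 9.0 + 6.5 + 7.1) / 6 = -0.1167%
Σ(R_i − R̄_i)(R_m − R̄_m) = 534.1067  ⇒  Cov = 534.1067 / 5 = 106.8213
Σ(R_m − R̄_m)² = 356.5683  ⇒  Var(R_m) = 356.5683 / 5 = 71.3137
β = Cov / Var(R_m) = 106.8213 / 71.3137 = 1.4979
MRP = 8.09% − 2.87% = 5.22%
E(R) = R_f + β × MRP = 2.87% + 1.4979 × 5.22% = 10.69%

10.69%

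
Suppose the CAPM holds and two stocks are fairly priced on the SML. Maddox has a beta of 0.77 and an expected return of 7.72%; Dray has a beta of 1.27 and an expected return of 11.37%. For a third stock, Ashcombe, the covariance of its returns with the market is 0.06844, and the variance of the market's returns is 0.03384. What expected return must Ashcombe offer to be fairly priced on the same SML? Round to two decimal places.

16.86%

MRP = (11.37% − 7.72%) / (1.27 − 0.77) = 7.3000%
R_f = 7.72% − 0.77 × 7.3000% = 2.0990%
β_Ashcombe = Cov / Var(R_m) = 0.06844 / 0.03384 = 2.0225
E(R_Ashcombe) = R_f + β × MRP = 2.0990% + 2.0225 × 7.3000% = 16.86%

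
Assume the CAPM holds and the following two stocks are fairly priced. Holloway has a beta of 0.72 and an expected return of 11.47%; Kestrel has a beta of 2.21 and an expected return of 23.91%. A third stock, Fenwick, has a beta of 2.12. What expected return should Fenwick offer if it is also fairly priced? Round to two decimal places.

MRP (SML slope) = (23.91% − 11.47%) / (2.21 − 0.72) = 12.44% / 1.49 = 8.3490%
R_f (intercept) = 11.47% − 0.72 × 8.3490% = 5.4587%
E(R_Fenwick) = R_f + β × MRP = 5.4587% + 2.12 × 8.3490% = 23.16%

23.16%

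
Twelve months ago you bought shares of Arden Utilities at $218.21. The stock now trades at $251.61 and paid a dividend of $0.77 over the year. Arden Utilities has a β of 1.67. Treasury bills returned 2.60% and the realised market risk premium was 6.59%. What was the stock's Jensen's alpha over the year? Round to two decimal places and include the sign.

Realised HPR = (P1 + D1 − P0) / P0 = (251.61 + 0.77 − 218.21) / 218.21 = 34.17 / 218.21 = 15.6592%
CAPM required = R_f + β·MRP = 2.60% + 1.67 × 6.59% = 13.6053%
α = realised − required = 15.6592% − 13.6053% = +2.05%

+2.05%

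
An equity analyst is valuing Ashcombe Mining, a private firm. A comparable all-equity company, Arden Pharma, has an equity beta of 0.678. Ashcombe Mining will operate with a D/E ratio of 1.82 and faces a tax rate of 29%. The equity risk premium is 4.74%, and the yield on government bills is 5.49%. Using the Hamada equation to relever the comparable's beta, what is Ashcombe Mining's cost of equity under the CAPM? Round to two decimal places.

12.86%

β_L = β_U × [1 + (1 − t)(D/E)] = 0.678 × [1 + (1 − 0.29) × 1.82]
    = 0.678 × [1 + 0.71 × 1.82] = 0.678 × 2.2922 = 1.5541
E(R) = R_f + β_L × MRP = 5.49% + 1.5541 × 4.74% = 12.86%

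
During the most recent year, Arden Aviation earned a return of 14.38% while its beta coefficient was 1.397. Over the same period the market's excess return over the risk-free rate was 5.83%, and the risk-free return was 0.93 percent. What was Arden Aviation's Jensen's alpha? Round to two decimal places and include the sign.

CAPM benchmark = R_f + β(R_m − R_f) = 0.93% + 1.397 × 5.83% = 9.07451%
α = actual − benchmark = 14.38% − 9.07451% = +5.31%

+5.31%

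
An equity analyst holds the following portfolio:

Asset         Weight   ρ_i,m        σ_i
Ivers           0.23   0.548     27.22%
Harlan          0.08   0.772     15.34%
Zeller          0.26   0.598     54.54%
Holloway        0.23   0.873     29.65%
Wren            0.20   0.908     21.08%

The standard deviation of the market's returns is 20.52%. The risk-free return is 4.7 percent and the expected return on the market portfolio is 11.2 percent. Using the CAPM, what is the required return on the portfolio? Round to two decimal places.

β_Ivers = 0.548 × 27.22% / 20.52% = 0.7269
β_Harlan = 0.772 × 15.34% / 20.52% = 0.5771
β_Zeller = 0.598 × 54.54% / 20.52% = 1.5894
β_Holloway = 0.873 × 29.65% / 20.52% = 1.2614
β_Wren = 0.908 × 21.08% / 20.52% = 0.9328
β_P = Σ w_i β_i = 0.23×0.7269 + 0.08×0.5771 + 0.26×1.5894 + 0.23×1.2614 + 0.20×0.9328 = 1.1033
MRP = 11.2% − 4.7% = 6.50%
E(R_P) = R_f + β_P × MRP = 4.7% + 1.1033 × 6.5% = 11.87%

11.87%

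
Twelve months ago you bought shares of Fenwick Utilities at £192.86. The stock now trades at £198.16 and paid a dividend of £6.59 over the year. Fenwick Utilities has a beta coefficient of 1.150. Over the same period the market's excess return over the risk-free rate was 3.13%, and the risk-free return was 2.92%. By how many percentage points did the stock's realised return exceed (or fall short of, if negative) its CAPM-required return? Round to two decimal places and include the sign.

Realised HPR = (P1 + D1 − P0) / P0 = (198.16 + 6.59 − 192.86) / 192.86 = 11.89 / 192.86 = 6.1651%
CAPM required = R_f + β·MRP = 2.92% + 1.150 × 3.13% = 6.51950%
α = realised − required = 6.1651% − 6.51950% = -0.35%

-0.35%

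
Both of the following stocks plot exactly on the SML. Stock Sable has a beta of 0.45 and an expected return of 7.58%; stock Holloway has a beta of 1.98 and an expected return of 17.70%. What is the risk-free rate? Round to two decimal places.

Both satisfy E(R) = R_f + β·MRP, so the slope of the SML is
MRP = (17.70% − 7.58%) / (1.98 − 0.45) = 10.12% / 1.53 = 6.6144%
R_f = E(R_Sable) − β_Sable·MRP = 7.58% − 0.45 × 6.6144% = 4.6035%

4.60%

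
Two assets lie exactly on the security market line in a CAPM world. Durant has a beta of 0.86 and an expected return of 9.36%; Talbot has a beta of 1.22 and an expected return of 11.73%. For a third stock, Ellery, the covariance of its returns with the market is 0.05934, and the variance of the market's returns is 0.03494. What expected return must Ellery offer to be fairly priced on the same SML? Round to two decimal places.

14.88%

MRP = (11.73% − 9.36%) / (1.22 − 0.86) = 6.5833%
R_f = 9.36% − 0.86 × 6.5833% = 3.6984%
β_Ellery = Cov / Var(R_m) = 0.05934 / 0.03494 = 1.6983
E(R_Ellery) = R_f + β × MRP = 3.6984% + 1.6983 × 6.5833% = 14.88%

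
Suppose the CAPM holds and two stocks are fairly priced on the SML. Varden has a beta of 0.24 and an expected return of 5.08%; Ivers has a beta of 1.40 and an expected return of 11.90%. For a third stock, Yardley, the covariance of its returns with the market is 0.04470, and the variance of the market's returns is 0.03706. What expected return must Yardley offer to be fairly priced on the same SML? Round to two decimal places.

MRP = (11.90% − 5.08%) / (1.40 − 0.24) = 5.8793%
R_f = 5.08% − 0.24 × 5.8793% = 3.6690%
β_Yardley = Cov / Var(R_m) = 0.04470 / 0.03706 = 1.2062
E(R_Yardley) = R_f + β × MRP = 3.6690% + 1.2062 × 5.8793% = 10.76%

10.76%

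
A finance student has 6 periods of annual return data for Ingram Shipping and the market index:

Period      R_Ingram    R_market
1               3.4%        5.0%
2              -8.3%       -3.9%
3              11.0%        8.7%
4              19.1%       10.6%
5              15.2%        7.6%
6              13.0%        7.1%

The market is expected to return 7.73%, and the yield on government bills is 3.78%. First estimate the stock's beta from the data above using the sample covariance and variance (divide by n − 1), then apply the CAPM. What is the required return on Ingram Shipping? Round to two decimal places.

Mean R_i = (3.4 − 8.3 + 11.0 + 19.1 + 15.2 + 13.0) / 6 = 8.9000%
Mean R_m = (5.0 − 3.9 + 8.7 + 10.6 + 7.6 + 7.1) / 6 = 5.8500%
Σ(R_i − R̄_i)(R_m − R̄_m) = 242.9600  ⇒  Cov = 242.9600 / 5 = 48.5920
Σ(R_m − R̄_m)² = 131.0950  ⇒  Var(R_m) = 131.0950 / 5 = 26.2190
β = Cov / Var(R_m) = 48.5920 / 26.2190 = 1.8533
MRP = 7.73% − 3.78% = 3.95%
E(R) = R_f + β × MRP = 3.78% + 1.8533 × 3.95% = 11.10%

11.10%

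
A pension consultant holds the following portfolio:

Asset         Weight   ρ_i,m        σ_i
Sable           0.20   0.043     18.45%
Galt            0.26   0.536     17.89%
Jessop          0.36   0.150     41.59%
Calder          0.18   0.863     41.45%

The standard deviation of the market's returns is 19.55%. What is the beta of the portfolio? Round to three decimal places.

0.580

β_Sable = 0.043 × 18.45% / 19.55% = 0.0406
β_Galt = 0.536 × 17.89% / 19.55% = 0.4905
β_Jessop = 0.150 × 41.59% / 19.55% = 0.3191
β_Calder = 0.863 × 41.45% / 19.55% = 1.8297
β_P = Σ w_i β_i = 0.20×0.0406 + 0.26×0.4905 + 0.36×0.3191 + 0.18×1.8297 = 0.5799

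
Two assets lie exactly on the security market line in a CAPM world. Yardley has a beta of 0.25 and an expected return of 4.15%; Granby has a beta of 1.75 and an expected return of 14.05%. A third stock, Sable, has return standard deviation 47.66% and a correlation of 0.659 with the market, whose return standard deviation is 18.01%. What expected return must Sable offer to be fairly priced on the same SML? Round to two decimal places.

MRP = (14.05% − 4.15%) / (1.75 − 0.25) = 6.6000%
R_f = 4.15% − 0.25 × 6.6000% = 2.5000%
β_Sable = ρ·σ_i/σ_m = 0.659 × 47.66 / 18.01 = 1.7439
E(R_Sable) = R_f + β × MRP = 2.5000% + 1.7439 × 6.6000% = 14.01%

14.01%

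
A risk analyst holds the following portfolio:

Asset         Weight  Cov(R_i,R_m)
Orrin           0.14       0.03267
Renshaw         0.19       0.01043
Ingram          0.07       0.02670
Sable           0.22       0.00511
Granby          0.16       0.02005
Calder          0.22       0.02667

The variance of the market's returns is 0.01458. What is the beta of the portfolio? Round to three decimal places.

1.277

β_Orrin = 0.03267 / 0.01458 = 2.2407
β_Renshaw = 0.01043 / 0.01458 = 0.7154
β_Ingram = 0.02670 / 0.01458 = 1.8313
β_Sable = 0.00511 / 0.01458 = 0.3505
β_Granby = 0.02005 / 0.01458 = 1.3752
β_Calder = 0.02667 / 0.01458 = 1.8292
β_P = Σ w_i β_i = 0.14×2.2407 + 0.19×0.7154 + 0.07×1.8313 + 0.22×0.3505 + 0.16×1.3752 + 0.22×1.8292 = 1.2774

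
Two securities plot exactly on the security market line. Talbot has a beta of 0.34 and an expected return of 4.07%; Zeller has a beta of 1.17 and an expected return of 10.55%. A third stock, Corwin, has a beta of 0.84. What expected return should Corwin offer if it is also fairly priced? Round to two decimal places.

MRP (SML slope) = (10.55% − 4.07%) / (1.17 − 0.34) = 6.48% / 0.83 = 7.8072%
R_f (intercept) = 4.07% − 0.34 × 7.8072% = 1.4156%
E(R_Corwin) = R_f + β × MRP = 1.4156% + 0.84 × 7.8072% = 7.97%

7.97%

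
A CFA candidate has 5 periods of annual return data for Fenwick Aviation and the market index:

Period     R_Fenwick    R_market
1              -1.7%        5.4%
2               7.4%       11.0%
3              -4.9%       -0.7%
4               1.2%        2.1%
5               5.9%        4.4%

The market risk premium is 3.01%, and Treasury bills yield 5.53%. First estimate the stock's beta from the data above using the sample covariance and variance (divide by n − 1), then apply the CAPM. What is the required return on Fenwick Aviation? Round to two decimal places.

8.27%

Mean R_i = (-1.7 + 7.4 − 4.9 + 1.2 + 5.9) / 5 = 1.5800%
Mean R_m = (5.4 + 11.0 − 0.7 + 2.1 + 4.4) / 5 = 4.4400%
Σ(R_i − R̄_i)(R_m − R̄_m) = 69.0540  ⇒  Cov = 69.0540 / 4 = 17.2635
Σ(R_m − R̄_m)² = 75.8520  ⇒  Var(R_m) = 75.8520 / 4 = 18.9630
β = Cov / Var(R_m) = 17.2635 / 18.9630 = 0.9104
E(R) = R_f + β × MRP = 5.53% + 0.9104 × 3.01% = 8.27%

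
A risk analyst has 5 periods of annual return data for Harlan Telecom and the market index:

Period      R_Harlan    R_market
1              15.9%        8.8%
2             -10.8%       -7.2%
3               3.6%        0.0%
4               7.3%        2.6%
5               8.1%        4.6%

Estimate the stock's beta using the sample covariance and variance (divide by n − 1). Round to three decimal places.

Mean R_i = (15.9 − 10.8 + 3.6 + 7.3 + 8.1) / 5 = 4.8200%
Mean R_m = (8.8 − 7.2 + 0.0 + 2.6 + 4.6) / 5 = 1.7600%
Σ(R_i − R̄_i)(R_m − R̄_m) = 231.5040  ⇒  Cov = 231.5040 / 4 = 57.8760
Σ(R_m − R̄_m)² = 141.7120  ⇒  Var(R_m) = 141.7120 / 4 = 35.4280
β = Cov / Var(R_m) = 57.8760 / 35.4280 = 1.6336

1.634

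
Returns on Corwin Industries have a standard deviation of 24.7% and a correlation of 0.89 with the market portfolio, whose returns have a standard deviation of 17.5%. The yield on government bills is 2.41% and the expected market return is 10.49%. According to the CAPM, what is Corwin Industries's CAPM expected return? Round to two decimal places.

β = ρ × σ_i / σ_m = 0.89 × 24.7% / 17.5% = 1.2562
MRP = 10.49% − 2.41% = 8.08%
E(R) = 2.41% + 1.2562 × 8.08% = 12.56%

12.56%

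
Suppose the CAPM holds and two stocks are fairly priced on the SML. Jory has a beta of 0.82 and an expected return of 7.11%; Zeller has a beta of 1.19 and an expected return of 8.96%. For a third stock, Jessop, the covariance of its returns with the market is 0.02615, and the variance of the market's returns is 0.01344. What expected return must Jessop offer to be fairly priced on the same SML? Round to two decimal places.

12.74%

MRP = (8.96% − 7.11%) / (1.19 − 0.82) = 5.0000%
R_f = 7.11% − 0.82 × 5.0000% = 3.0100%
β_Jessop = Cov / Var(R_m) = 0.02615 / 0.01344 = 1.9457
E(R_Jessop) = R_f + β × MRP = 3.0100% + 1.9457 × 5.0000% = 12.74%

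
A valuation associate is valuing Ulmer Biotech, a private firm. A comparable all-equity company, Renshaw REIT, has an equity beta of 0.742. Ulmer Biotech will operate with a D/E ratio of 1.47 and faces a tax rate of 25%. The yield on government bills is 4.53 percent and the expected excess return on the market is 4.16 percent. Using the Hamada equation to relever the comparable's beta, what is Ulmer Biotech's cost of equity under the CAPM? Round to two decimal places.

11.02%

β_L = β_U × [1 + (1 − t)(D/E)] = 0.742 × [1 + (1 − 0.25) × 1.47]
    = 0.742 × [1 + 0.75 × 1.47] = 0.742 × 2.1025 = 1.5601
E(R) = R_f + β_L × MRP = 4.53% + 1.5601 × 4.16% = 11.02%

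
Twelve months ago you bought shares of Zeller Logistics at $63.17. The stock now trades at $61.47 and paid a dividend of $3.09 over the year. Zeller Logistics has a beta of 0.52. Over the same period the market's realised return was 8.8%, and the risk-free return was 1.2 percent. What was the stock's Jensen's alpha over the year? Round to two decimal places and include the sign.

Realised HPR = (P1 + D1 − P0) / P0 = (61.47 + 3.09 − 63.17) / 63.17 = 1.39 / 63.17 = 2.2004%
MRP = 8.8% − 1.2% = 7.60%
CAPM required = R_f + β·MRP = 1.2% + 0.52 × 7.6% = 5.1520%
α = realised − required = 2.2004% − 5.1520% = -2.95%

-2.95%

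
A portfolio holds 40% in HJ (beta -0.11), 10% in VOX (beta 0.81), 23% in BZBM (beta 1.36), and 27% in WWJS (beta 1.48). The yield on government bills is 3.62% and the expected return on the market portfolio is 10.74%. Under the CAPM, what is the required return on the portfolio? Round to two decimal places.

β_P = Σ w_i β_i = 0.40×-0.11 + 0.10×0.81 + 0.23×1.36 + 0.27×1.48 = 0.7494
MRP = 10.74% − 3.62% = 7.12%
E(R_P) = R_f + β_P × MRP = 3.62% + 0.7494 × 7.12% = 8.96%

8.96%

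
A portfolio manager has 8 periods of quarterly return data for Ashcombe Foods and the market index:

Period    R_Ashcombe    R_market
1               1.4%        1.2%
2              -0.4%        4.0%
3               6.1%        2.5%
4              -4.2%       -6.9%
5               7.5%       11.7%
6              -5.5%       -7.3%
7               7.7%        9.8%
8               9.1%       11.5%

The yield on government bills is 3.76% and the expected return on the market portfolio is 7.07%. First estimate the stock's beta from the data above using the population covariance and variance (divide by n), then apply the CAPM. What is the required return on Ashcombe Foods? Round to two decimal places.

6.07%

Mean R_i = (1.4 − 0.4 + 6.1 − 4.2 + 7.5 − 5.5 + 7.7 + 9.1) / 8 = 2.7125%
Mean R_m = (1.2 + 4.0 + 2.5 − 6.9 + 11.7 − 7.3 + 9.8 + 11.5) / 8 = 3.3125%
Σ(R_i − R̄_i)(R_m − R̄_m) = 280.4388  ⇒  Cov = 280.4388 / 8 = 35.0549
Σ(R_m − R̄_m)² = 401.9888  ⇒  Var(R_m) = 401.9888 / 8 = 50.2486
β = Cov / Var(R_m) = 35.0549 / 50.2486 = 0.6976
MRP = 7.07% − 3.76% = 3.31%
E(R) = R_f + β × MRP = 3.76% + 0.6976 × 3.31% = 6.07%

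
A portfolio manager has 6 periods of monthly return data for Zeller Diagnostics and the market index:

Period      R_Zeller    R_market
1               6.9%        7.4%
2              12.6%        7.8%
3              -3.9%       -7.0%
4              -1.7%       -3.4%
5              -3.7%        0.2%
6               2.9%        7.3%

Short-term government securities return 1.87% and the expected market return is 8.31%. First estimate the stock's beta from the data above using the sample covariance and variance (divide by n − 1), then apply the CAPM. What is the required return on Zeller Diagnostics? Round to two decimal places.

7.42%

Mean R_i = (6.9 + 12.6 − 3.9 − 1.7 − 3.7 + 2.9) / 6 = 2.1833%
Mean R_m = (7.4 + 7.8 − 7.0 − 3.4 + 0.2 + 7.3) / 6 = 2.0500%
Σ(R_i − R̄_i)(R_m − R̄_m) = 175.9950  ⇒  Cov = 175.9950 / 5 = 35.1990
Σ(R_m − R̄_m)² = 204.2750  ⇒  Var(R_m) = 204.2750 / 5 = 40.8550
β = Cov / Var(R_m) = 35.1990 / 40.8550 = 0.8616
MRP = 8.31% − 1.87% = 6.44%
E(R) = R_f + β × MRP = 1.87% + 0.8616 × 6.44% = 7.42%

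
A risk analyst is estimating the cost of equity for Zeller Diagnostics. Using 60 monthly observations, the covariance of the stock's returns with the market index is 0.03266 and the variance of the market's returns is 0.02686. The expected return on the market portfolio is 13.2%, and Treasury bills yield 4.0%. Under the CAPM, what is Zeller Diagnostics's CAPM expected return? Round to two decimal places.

β = Cov(R_i, R_m) / Var(R_m) = 0.03266 / 0.02686 = 1.2159
MRP = 13.2% − 4.0% = 9.20%
E(R) = R_f + β × MRP = 4.0% + 1.2159 × 9.2% = 15.19%

15.19%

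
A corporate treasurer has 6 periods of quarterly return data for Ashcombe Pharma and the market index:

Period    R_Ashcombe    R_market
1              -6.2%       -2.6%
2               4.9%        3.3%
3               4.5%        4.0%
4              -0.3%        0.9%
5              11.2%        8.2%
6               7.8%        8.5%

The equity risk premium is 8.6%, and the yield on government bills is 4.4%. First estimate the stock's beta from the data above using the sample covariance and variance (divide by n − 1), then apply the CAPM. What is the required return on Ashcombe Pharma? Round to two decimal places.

Mean R_i = (-6.2 + 4.9 + 4.5 − 0.3 + 11.2 + 7.8) / 6 = 3.6500%
Mean R_m = (-2.6 + 3.3 + 4.0 + 0.9 + 8.2 + 8.5) / 6 = 3.7167%
Σ(R_i − R̄_i)(R_m − R̄_m) = 126.7650  ⇒  Cov = 126.7650 / 5 = 25.3530
Σ(R_m − R̄_m)² = 91.0683  ⇒  Var(R_m) = 91.0683 / 5 = 18.2137
β = Cov / Var(R_m) = 25.3530 / 18.2137 = 1.3920
E(R) = R_f + β × MRP = 4.4% + 1.3920 × 8.6% = 16.37%

16.37%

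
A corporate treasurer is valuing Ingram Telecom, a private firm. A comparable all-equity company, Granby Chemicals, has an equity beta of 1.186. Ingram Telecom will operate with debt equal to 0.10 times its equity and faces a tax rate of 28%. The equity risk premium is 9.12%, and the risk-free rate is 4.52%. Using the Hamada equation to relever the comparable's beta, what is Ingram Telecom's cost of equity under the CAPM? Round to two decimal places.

16.12%

β_L = β_U × [1 + (1 − t)(D/E)] = 1.186 × [1 + (1 − 0.28) × 0.10]
    = 1.186 × [1 + 0.72 × 0.10] = 1.186 × 1.0720 = 1.2714
E(R) = R_f + β_L × MRP = 4.52% + 1.2714 × 9.12% = 16.12%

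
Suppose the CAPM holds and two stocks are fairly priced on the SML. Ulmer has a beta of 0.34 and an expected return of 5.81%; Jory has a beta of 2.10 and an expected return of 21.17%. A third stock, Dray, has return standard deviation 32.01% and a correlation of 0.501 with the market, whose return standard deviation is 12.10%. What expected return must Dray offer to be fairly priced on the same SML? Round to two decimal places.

MRP = (21.17% − 5.81%) / (2.10 − 0.34) = 8.7273%
R_f = 5.81% − 0.34 × 8.7273% = 2.8427%
β_Dray = ρ·σ_i/σ_m = 0.501 × 32.01 / 12.10 = 1.3254
E(R_Dray) = R_f + β × MRP = 2.8427% + 1.3254 × 8.7273% = 14.41%

14.41%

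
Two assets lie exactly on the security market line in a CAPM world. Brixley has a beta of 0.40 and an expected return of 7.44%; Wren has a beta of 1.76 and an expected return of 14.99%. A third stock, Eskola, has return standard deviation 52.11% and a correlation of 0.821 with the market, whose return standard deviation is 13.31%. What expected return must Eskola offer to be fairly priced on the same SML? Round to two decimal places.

23.06%

MRP = (14.99% − 7.44%) / (1.76 − 0.40) = 5.5515%
R_f = 7.44% − 0.40 × 5.5515% = 5.2194%
β_Eskola = ρ·σ_i/σ_m = 0.821 × 52.11 / 13.31 = 3.2143
E(R_Eskola) = R_f + β × MRP = 5.2194% + 3.2143 × 5.5515% = 23.06%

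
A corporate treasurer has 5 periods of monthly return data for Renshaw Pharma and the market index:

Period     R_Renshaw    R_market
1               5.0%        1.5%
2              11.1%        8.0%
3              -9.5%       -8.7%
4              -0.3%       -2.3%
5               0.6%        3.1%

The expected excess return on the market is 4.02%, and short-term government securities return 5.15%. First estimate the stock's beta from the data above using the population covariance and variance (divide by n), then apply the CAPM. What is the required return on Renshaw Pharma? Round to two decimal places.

9.76%

Mean R_i = (5.0 + 11.1 − 9.5 − 0.3 + 0.6) / 5 = 1.3800%
Mean R_m = (1.5 + 8.0 − 8.7 − 2.3 + 3.1) / 5 = 0.3200%
Σ(R_i − R̄_i)(R_m − R̄_m) = 179.2920  ⇒  Cov = 179.2920 / 5 = 35.8584
Σ(R_m − R̄_m)² = 156.3280  ⇒  Var(R_m) = 156.3280 / 5 = 31.2656
β = Cov / Var(R_m) = 35.8584 / 31.2656 = 1.1469
E(R) = R_f + β × MRP = 5.15% + 1.1469 × 4.02% = 9.76%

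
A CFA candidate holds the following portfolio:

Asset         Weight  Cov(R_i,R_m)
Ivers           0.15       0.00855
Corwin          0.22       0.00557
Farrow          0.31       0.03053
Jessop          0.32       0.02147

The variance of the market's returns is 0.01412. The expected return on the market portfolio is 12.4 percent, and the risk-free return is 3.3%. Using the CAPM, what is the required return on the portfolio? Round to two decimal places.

β_Ivers = 0.00855 / 0.01412 = 0.6055
β_Corwin = 0.00557 / 0.01412 = 0.3945
β_Farrow = 0.03053 / 0.01412 = 2.1622
β_Jessop = 0.02147 / 0.01412 = 1.5205
β_P = Σ w_i β_i = 0.15×0.6055 + 0.22×0.3945 + 0.31×2.1622 + 0.32×1.5205 = 1.3345
MRP = 12.4% − 3.3% = 9.10%
E(R_P) = R_f + β_P × MRP = 3.3% + 1.3345 × 9.1% = 15.44%

15.44%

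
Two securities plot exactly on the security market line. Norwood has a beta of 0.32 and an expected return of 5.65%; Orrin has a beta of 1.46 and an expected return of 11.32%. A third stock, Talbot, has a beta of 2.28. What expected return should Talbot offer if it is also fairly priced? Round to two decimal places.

15.40%

MRP (SML slope) = (11.32% − 5.65%) / (1.46 − 0.32) = 5.67% / 1.14 = 4.9737%
R_f (intercept) = 5.65% − 0.32 × 4.9737% = 4.0584%
E(R_Talbot) = R_f + β × MRP = 4.0584% + 2.28 × 4.9737% = 15.40%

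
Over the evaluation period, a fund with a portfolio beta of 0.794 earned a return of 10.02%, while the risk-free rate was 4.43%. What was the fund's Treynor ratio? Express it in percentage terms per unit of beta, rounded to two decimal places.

Treynor = (R_P − R_f) / β_P = (10.02% − 4.43%) / 0.7940 = 5.59% / 0.7940 = 7.04%

7.04%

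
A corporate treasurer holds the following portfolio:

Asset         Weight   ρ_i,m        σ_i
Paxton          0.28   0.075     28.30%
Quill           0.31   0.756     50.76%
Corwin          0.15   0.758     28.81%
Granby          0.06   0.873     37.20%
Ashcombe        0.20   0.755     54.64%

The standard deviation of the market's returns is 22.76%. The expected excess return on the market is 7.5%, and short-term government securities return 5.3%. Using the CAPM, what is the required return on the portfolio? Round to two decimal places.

13.86%

β_Paxton = 0.075 × 28.30% / 22.76% = 0.0933
β_Quill = 0.756 × 50.76% / 22.76% = 1.6861
β_Corwin = 0.758 × 28.81% / 22.76% = 0.9595
β_Granby = 0.873 × 37.20% / 22.76% = 1.4269
β_Ashcombe = 0.755 × 54.64% / 22.76% = 1.8125
β_P = Σ w_i β_i = 0.28×0.0933 + 0.31×1.6861 + 0.15×0.9595 + 0.06×1.4269 + 0.20×1.8125 = 1.1409
E(R_P) = R_f + β_P × MRP = 5.3% + 1.1409 × 7.5% = 13.86%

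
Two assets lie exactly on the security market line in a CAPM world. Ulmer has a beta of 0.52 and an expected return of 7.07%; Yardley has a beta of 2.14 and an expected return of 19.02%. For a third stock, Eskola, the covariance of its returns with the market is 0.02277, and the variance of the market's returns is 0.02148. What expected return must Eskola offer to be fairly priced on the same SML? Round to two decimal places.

11.05%

MRP = (19.02% − 7.07%) / (2.14 − 0.52) = 7.3765%
R_f = 7.07% − 0.52 × 7.3765% = 3.2342%
β_Eskola = Cov / Var(R_m) = 0.02277 / 0.02148 = 1.0601
E(R_Eskola) = R_f + β × MRP = 3.2342% + 1.0601 × 7.3765% = 11.05%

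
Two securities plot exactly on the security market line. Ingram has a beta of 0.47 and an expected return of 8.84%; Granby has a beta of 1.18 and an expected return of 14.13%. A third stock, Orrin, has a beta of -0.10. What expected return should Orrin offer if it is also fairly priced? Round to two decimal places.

MRP (SML slope) = (14.13% − 8.84%) / (1.18 − 0.47) = 5.29% / 0.71 = 7.4507%
R_f (intercept) = 8.84% − 0.47 × 7.4507% = 5.3382%
E(R_Orrin) = R_f + β × MRP = 5.3382% + -0.10 × 7.4507% = 4.59%

4.59%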